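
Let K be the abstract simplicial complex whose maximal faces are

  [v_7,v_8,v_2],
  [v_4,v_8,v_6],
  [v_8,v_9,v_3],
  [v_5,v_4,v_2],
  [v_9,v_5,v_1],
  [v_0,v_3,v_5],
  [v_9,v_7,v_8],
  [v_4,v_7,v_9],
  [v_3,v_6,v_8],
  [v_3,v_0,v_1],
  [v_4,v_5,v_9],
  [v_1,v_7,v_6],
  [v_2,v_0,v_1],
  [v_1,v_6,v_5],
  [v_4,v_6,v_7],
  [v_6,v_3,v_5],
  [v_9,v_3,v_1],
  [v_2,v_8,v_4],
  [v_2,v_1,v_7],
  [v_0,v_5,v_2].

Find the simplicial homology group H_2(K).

H_2 ≅ 0.

Order the vertices as v_0 < v_1 < v_2 < v_3 < v_4 < v_5 < v_6 < v_7 < v_8 < v_9. Listing each simplex with vertices in this order, K has dimension 2 with simplices:

  0-simplices (10): [v_0], [v_1], [v_2], [v_3], [v_4], [v_5], [v_6], [v_7], [v_8], [v_9]
  1-simplices (30): (30 of them)
  2-simplices (20): (20 of them)

Hence C_0 ≅ Z^10, C_1 ≅ Z^30, C_2 ≅ Z^20.

The boundary map ∂_1: C_1 → C_0 maps an edge to its endpoints' difference, ∂[p,q] = q − p.
The 10×30 boundary matrix has rank 9 and Smith normal form diag(1,1,1,1,1,1,1,1,1).

∂_2: C_2 → C_1 maps a triangle to the signed sum of its edges. For instance
  ∂[v_3,v_6,v_8] = [v_6,v_8] − [v_3,v_8] + [v_3,v_6],
  ∂[v_2,v_4,v_8] = [v_4,v_8] − [v_2,v_8] + [v_2,v_4].
The resulting 30×20 matrix has rank 20, and its Smith normal form has invariant factors (1,1,1,1,1,1,1,1,1,1,1,1,1,1,1,1,1,1,1,2).

Computing H_k = (kernel of ∂_k) / (image of ∂_{k+1}):

  H_2: rank ker ∂_2 − rank ∂_3 = (20 − 20) − 0 = 0, and there is no ∂_3, so H_2 ≅ 0.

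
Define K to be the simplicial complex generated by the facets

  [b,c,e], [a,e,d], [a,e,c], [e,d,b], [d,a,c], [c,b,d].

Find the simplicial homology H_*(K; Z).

H_0 = Z,  H_1 = 0,  H_2 = Z.

Order the vertices as a < b < c < d < e. Listing each simplex with vertices in this order, K has dimension 2 with simplices:

  0-simplices (5): a, b, c, d, e
  1-simplices (9): ac, ad, ae, bc, bd, be, cd, ce, de
  2-simplices (6): acd, ace, ade, bcd, bce, bde

giving chain groups C_0 ≅ Z^5, C_1 ≅ Z^9, C_2 ≅ Z^6.

Boundary ∂_1: C_1 → C_0 sends each edge [p,q] (with p < q) to q − p.
As a 5×9 matrix over Z this has rank 4, with invariant factors (1,1,1,1).

∂_2: C_2 → C_1 acts by ∂[p,q,r] = [q,r] − [p,r] + [p,q]. For instance
  ∂ace = ce − ae + ac,
  ∂bce = ce − be + bc.
The 9×6 boundary matrix has rank 5 and Smith normal form diag(1,1,1,1,1).

Computing H_k = (kernel of ∂_k) / (image of ∂_{k+1}):

  H_0: rank C_0 − rank ∂_1 = 5 − 4 = 1, and the invariant factors of ∂_1 are all 1, so H_0 = Z.
  H_1: rank ker ∂_1 − rank ∂_2 = (9 − 4) − 5 = 0, and the invariant factors of ∂_2 are all 1, so H_1 = 0.
  H_2: rank ker ∂_2 − rank ∂_3 = (6 − 5) − 0 = 1, and there is no ∂_3, so H_2 = Z.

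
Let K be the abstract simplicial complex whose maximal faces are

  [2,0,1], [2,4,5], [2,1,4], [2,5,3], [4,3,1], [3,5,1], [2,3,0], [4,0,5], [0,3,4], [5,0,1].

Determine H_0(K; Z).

We work with the vertex ordering 0 < 1 < 2 < 3 < 4 < 5. The simplices of K, each written with vertices in increasing order, are:

  0-simplices (6): [0], [1], [2], [3], [4], [5]
  1-simplices (15): [0,1], [0,2], [0,3], [0,4], [0,5], [1,2], [1,3], [1,4], [1,5], [2,3], [2,4], [2,5], [3,4], [3,5], [4,5]
  2-simplices (10): [0,1,2], [0,1,5], [0,2,3], [0,3,4], [0,4,5], [1,2,4], [1,3,4], [1,3,5], [2,3,5], [2,4,5]

giving chain groups C_0 ≅ Z^6, C_1 ≅ Z^15, C_2 ≅ Z^10.

The boundary map ∂_1: C_1 → C_0 is given by ∂[p,q] = [q] − [p]. For instance
  ∂[1,5] = [5] − [1].
As a 6×15 matrix over Z this has rank 5, with invariant factors (1,1,1,1,1).

∂_2: C_2 → C_1 maps a triangle to the signed sum of its edges. For instance
  ∂[0,1,2] = [1,2] − [0,2] + [0,1],
  ∂[0,3,4] = [3,4] − [0,4] + [0,3].
As a 15×10 matrix over Z this has rank 10, with invariant factors (1,1,1,1,1,1,1,1,1,2).

Now H_k = ker ∂_k / im ∂_{k+1}, so:

  H_0: rank C_0 − rank ∂_1 = 6 − 5 = 1, and the invariant factors of ∂_1 are all 1, so H_0 = Z.

H_0 ≅ Z.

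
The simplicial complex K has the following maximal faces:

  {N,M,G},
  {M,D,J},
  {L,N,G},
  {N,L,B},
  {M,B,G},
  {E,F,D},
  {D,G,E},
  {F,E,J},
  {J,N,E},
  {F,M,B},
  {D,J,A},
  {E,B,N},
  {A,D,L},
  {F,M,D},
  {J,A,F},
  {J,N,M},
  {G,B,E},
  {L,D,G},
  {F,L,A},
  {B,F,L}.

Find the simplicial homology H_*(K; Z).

Order the vertices as A < B < D < E < F < G < J < L < M < N. Listing each simplex with vertices in this order, K has dimension 2 with simplices:

  0-simplices (10): A, B, D, E, F, G, J, L, M, N
  1-simplices (30): AD, AF, AJ, AL, BE, BF, BG, BL, BM, BN, DE, DF, DG, DJ, DL, DM, EF, EG, EJ, EN, FJ, FL, FM, GL, GM, GN, JM, JN, LN, MN
  2-simplices (20): ADJ, ADL, AFJ, AFL, BEG, BEN, BFL, BFM, BGM, BLN, DEF, DEG, DFM, DGL, DJM, EFJ, EJN, GLN, GMN, JMN

so the chain groups are C_0 ≅ Z^10, C_1 ≅ Z^30, C_2 ≅ Z^20.

∂_1: C_1 → C_0 is given by ∂[p,q] = [q] − [p]. For instance
  ∂DJ = J − D.
The resulting 10×30 matrix has rank 9, and its Smith normal form has invariant factors (1,1,1,1,1,1,1,1,1).

Boundary ∂_2: C_2 → C_1 sends each 2-simplex [p,q,r] to [q,r] − [p,r] + [p,q]. For instance
  ∂ADL = DL − AL + AD,
  ∂DEG = EG − DG + DE.
This gives a 30×20 integer matrix of rank 20; reducing to Smith normal form yields diagonal entries (1,1,1,1,1,1,1,1,1,1,1,1,1,1,1,1,1,1,1,2).

From H_k ≅ ker(∂_k) / im(∂_{k+1}) we obtain:

  H_0: rank C_0 − rank ∂_1 = 10 − 9 = 1, and the invariant factors of ∂_1 are all 1, so H_0 ≅ Z.
  H_1: rank ker ∂_1 − rank ∂_2 = (30 − 9) − 20 = 1, and ∂_2 has invariant factor 2 > 1, so H_1 ≅ Z ⊕ Z/2Z.
  H_2: rank ker ∂_2 − rank ∂_3 = (20 − 20) − 0 = 0, and there is no ∂_3, so H_2 ≅ 0.

As a check, the Euler characteristic is 10 − 30 + 20 = 0, which agrees with 1 − 1 + 0 = 0.
(K is a triangulation of the Klein bottle.)

H_0 ≅ Z,  H_1 ≅ Z ⊕ Z/2Z,  H_2 = 0.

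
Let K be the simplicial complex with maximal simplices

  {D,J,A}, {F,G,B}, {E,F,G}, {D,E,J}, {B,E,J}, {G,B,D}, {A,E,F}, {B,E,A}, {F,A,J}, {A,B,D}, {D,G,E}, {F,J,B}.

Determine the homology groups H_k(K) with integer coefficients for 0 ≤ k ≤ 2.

Fix the vertex order A < B < D < E < F < G < J and write every simplex with vertices in increasing order. Then dim K = 2 and the simplices of K are:

  0-simplices (7): A, B, D, E, F, G, J
  1-simplices (18): AB, AD, AE, AF, AJ, BD, BE, BF, BG, BJ, DE, DG, DJ, EF, EG, EJ, FG, FJ
  2-simplices (12): ABD, ABE, ADJ, AEF, AFJ, BDG, BEJ, BFG, BFJ, DEG, DEJ, EFG

Hence C_0 ≅ Z^7, C_1 ≅ Z^18, C_2 ≅ Z^12.

Boundary ∂_1: C_1 → C_0 sends each edge [p,q] (with p < q) to q − p.
The 7×18 boundary matrix has rank 6 and Smith normal form diag(1,1,1,1,1,1).

∂_2: C_2 → C_1 acts by ∂[p,q,r] = [q,r] − [p,r] + [p,q]. For instance
  ∂BDG = DG − BG + BD,
  ∂BFJ = FJ − BJ + BF.
The resulting 18×12 matrix has rank 12, and its Smith normal form has invariant factors (1,1,1,1,1,1,1,1,1,1,1,2).

From H_k ≅ ker(∂_k) / im(∂_{k+1}) we obtain:

  H_0: rank C_0 − rank ∂_1 = 7 − 6 = 1, and the invariant factors of ∂_1 are all 1, so H_0 = Z.
  H_1: rank ker ∂_1 − rank ∂_2 = (18 − 6) − 12 = 0, and ∂_2 has invariant factor 2 > 1, so H_1 = Z/2.
  H_2: rank ker ∂_2 − rank ∂_3 = (12 − 12) − 0 = 0, and there is no ∂_3, so H_2 = 0.

H_0 ≅ Z,  H_1 ≅ Z/2,  H_2 = 0.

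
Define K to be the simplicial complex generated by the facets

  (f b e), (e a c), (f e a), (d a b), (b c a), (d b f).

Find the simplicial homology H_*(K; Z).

H_0 = Z,  H_1 = Z,  H_2 = 0.

Fix the vertex order a < b < c < d < e < f and write every simplex with vertices in increasing order. Then dim K = 2 and the simplices of K are:

  0-simplices (6): a, b, c, d, e, f
  1-simplices (12): ab, ac, ad, ae, af, bc, bd, be, bf, ce, df, ef
  2-simplices (6): abc, abd, ace, aef, bdf, bef

Hence C_0 ≅ Z^6, C_1 ≅ Z^12, C_2 ≅ Z^6.

The boundary map ∂_1: C_1 → C_0 sends each edge [p,q] (with p < q) to q − p. For instance
  ∂ab = b − a.
As a 6×12 matrix over Z this has rank 5, with invariant factors (1,1,1,1,1).

∂_2: C_2 → C_1 acts by ∂[p,q,r] = [q,r] − [p,r] + [p,q]. For instance
  ∂abd = bd − ad + ab,
  ∂bdf = df − bf + bd.
As a 12×6 matrix over Z this has rank 6, with invariant factors (1,1,1,1,1,1).

Computing H_k = (kernel of ∂_k) / (image of ∂_{k+1}):

  H_0: rank C_0 − rank ∂_1 = 6 − 5 = 1, and the invariant factors of ∂_1 are all 1, so H_0 = Z.
  H_1: rank ker ∂_1 − rank ∂_2 = (12 − 5) − 6 = 1, and the invariant factors of ∂_2 are all 1, so H_1 = Z.
  H_2: rank ker ∂_2 − rank ∂_3 = (6 − 6) − 0 = 0, and there is no ∂_3, so H_2 = 0.

(K is a triangulation of the cylinder S^1 x I.)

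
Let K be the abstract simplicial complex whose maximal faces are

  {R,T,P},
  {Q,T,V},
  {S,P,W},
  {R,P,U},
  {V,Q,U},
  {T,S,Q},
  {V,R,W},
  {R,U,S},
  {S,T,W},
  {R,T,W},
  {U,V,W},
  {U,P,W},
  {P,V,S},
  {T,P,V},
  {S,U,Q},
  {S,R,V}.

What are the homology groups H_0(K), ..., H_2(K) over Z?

H_0 ≅ Z,  H_1 ≅ Z^2,  H_2 ≅ Z.

Take the total order P < Q < R < S < T < U < V < W on the vertex set. Then K (dimension 2) consists of the simplices:

  0-simplices (8): P, Q, R, S, T, U, V, W
  1-simplices (24): PR, PS, PT, PU, PV, PW, QS, QT, QU, QV, RS, RT, RU, RV, RW, ST, SU, SV, SW, TV, TW, UV, UW, VW
  2-simplices (16): PRT, PRU, PSV, PSW, PTV, PUW, QST, QSU, QTV, QUV, RSU, RSV, RTW, RVW, STW, UVW

so the chain groups are C_0 ≅ Z^8, C_1 ≅ Z^24, C_2 ≅ Z^16.

Boundary ∂_1: C_1 → C_0 sends each edge [p,q] (with p < q) to q − p.
The resulting 8×24 matrix has rank 7, and its Smith normal form has invariant factors (1,1,1,1,1,1,1).

∂_2: C_2 → C_1 acts by ∂[p,q,r] = [q,r] − [p,r] + [p,q]. For instance
  ∂PRU = RU − PU + PR,
  ∂RSV = SV − RV + RS.
The resulting 24×16 matrix has rank 15, and its Smith normal form has invariant factors (1,1,1,1,1,1,1,1,1,1,1,1,1,1,1).

Now H_k = ker ∂_k / im ∂_{k+1}, so:

  H_0: rank C_0 − rank ∂_1 = 8 − 7 = 1, and the invariant factors of ∂_1 are all 1, so H_0 ≅ Z.
  H_1: rank ker ∂_1 − rank ∂_2 = (24 − 7) − 15 = 2, and the invariant factors of ∂_2 are all 1, so H_1 ≅ Z^2.
  H_2: rank ker ∂_2 − rank ∂_3 = (16 − 15) − 0 = 1, and there is no ∂_3, so H_2 ≅ Z.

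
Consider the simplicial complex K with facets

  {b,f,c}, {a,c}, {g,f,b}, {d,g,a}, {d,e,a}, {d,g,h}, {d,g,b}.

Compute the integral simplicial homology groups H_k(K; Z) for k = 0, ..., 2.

H_0 = Z,  H_1 = Z,  H_2 = 0.

We work with the vertex ordering a < b < c < d < e < f < g < h. The simplices of K, each written with vertices in increasing order, are:

  0-simplices (8): a, b, c, d, e, f, g, h
  1-simplices (14): ac, ad, ae, ag, bc, bd, bf, bg, cf, de, dg, dh, fg, gh
  2-simplices (6): ade, adg, bcf, bdg, bfg, dgh

giving chain groups C_0 ≅ Z^8, C_1 ≅ Z^14, C_2 ≅ Z^6.

Boundary ∂_1: C_1 → C_0 sends each edge [p,q] (with p < q) to q − p. For instance
  ∂fg = g − f.
As a 8×14 matrix over Z this has rank 7, with invariant factors (1,1,1,1,1,1,1).

The boundary map ∂_2: C_2 → C_1 acts by ∂[p,q,r] = [q,r] − [p,r] + [p,q]. For instance
  ∂dgh = gh − dh + dg,
  ∂ade = de − ae + ad.
This gives a 14×6 integer matrix of rank 6; reducing to Smith normal form yields diagonal entries (1,1,1,1,1,1).

Reading off H_k = ker ∂_k / im ∂_{k+1}:

  H_0: rank C_0 − rank ∂_1 = 8 − 7 = 1, and the invariant factors of ∂_1 are all 1, so H_0 ≅ Z.
  H_1: rank ker ∂_1 − rank ∂_2 = (14 − 7) − 6 = 1, and the invariant factors of ∂_2 are all 1, so H_1 ≅ Z.
  H_2: rank ker ∂_2 − rank ∂_3 = (6 − 6) − 0 = 0, and there is no ∂_3, so H_2 ≅ 0.

As a check, the Euler characteristic is 8 − 14 + 6 = 0, which agrees with 1 − 1 + 0 = 0.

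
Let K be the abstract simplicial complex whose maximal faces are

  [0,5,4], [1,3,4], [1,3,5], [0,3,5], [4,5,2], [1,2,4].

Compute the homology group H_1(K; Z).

We work with the vertex ordering 0 < 1 < 2 < 3 < 4 < 5. The simplices of K, each written with vertices in increasing order, are:

  0-simplices (6): [0], [1], [2], [3], [4], [5]
  1-simplices (12): [0,3], [0,4], [0,5], [1,2], [1,3], [1,4], [1,5], [2,4], [2,5], [3,4], [3,5], [4,5]
  2-simplices (6): [0,3,5], [0,4,5], [1,2,4], [1,3,4], [1,3,5], [2,4,5]

giving chain groups C_0 ≅ Z^6, C_1 ≅ Z^12, C_2 ≅ Z^6.

The boundary map ∂_1: C_1 → C_0 is given by ∂[p,q] = [q] − [p]. For instance
  ∂[2,4] = [4] − [2].
The 6×12 boundary matrix has rank 5 and Smith normal form diag(1,1,1,1,1).

Boundary ∂_2: C_2 → C_1 sends each 2-simplex [p,q,r] to [q,r] − [p,r] + [p,q]. For instance
  ∂[2,4,5] = [4,5] − [2,5] + [2,4],
  ∂[1,3,4] = [3,4] − [1,4] + [1,3].
The 12×6 boundary matrix has rank 6 and Smith normal form diag(1,1,1,1,1,1).

Computing H_k = (kernel of ∂_k) / (image of ∂_{k+1}):

  H_1: rank ker ∂_1 − rank ∂_2 = (12 − 5) − 6 = 1, and the invariant factors of ∂_2 are all 1, so H_1 = Z.

H_1 = Z.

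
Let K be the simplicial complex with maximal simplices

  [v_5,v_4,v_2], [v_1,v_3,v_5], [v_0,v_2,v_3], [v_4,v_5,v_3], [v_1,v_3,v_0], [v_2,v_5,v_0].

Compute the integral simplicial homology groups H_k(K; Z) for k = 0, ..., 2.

We work with the vertex ordering v_0 < v_1 < v_2 < v_3 < v_4 < v_5. The simplices of K, each written with vertices in increasing order, are:

  0-simplices (6): [v_0], [v_1], [v_2], [v_3], [v_4], [v_5]
  1-simplices (12): [v_0,v_1], [v_0,v_2], [v_0,v_3], [v_0,v_5], [v_1,v_3], [v_1,v_5], [v_2,v_3], [v_2,v_4], [v_2,v_5], [v_3,v_4], [v_3,v_5], [v_4,v_5]
  2-simplices (6): [v_0,v_1,v_3], [v_0,v_2,v_3], [v_0,v_2,v_5], [v_1,v_3,v_5], [v_2,v_4,v_5], [v_3,v_4,v_5]

so the chain groups are C_0 ≅ Z^6, C_1 ≅ Z^12, C_2 ≅ Z^6.

∂_1: C_1 → C_0 maps an edge to its endpoints' difference, ∂[p,q] = q − p. For instance
  ∂[v_1,v_5] = [v_5] − [v_1].
The 6×12 boundary matrix has rank 5 and Smith normal form diag(1,1,1,1,1).

Boundary ∂_2: C_2 → C_1 sends each 2-simplex [p,q,r] to [q,r] − [p,r] + [p,q]. For instance
  ∂[v_1,v_3,v_5] = [v_3,v_5] − [v_1,v_5] + [v_1,v_3],
  ∂[v_0,v_1,v_3] = [v_1,v_3] − [v_0,v_3] + [v_0,v_1].
The 12×6 boundary matrix has rank 6 and Smith normal form diag(1,1,1,1,1,1).

Reading off H_k = ker ∂_k / im ∂_{k+1}:

  H_0: rank C_0 − rank ∂_1 = 6 − 5 = 1, and the invariant factors of ∂_1 are all 1, so H_0 = Z.
  H_1: rank ker ∂_1 − rank ∂_2 = (12 − 5) − 6 = 1, and the invariant factors of ∂_2 are all 1, so H_1 = Z.
  H_2: rank ker ∂_2 − rank ∂_3 = (6 − 6) − 0 = 0, and there is no ∂_3, so H_2 = 0.

As a check, the Euler characteristic is 6 − 12 + 6 = 0, which agrees with 1 − 1 + 0 = 0.

H_0 = Z,  H_1 = Z,  H_2 = 0.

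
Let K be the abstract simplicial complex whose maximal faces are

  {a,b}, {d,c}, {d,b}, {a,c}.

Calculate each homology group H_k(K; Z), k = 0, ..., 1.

Fix the vertex order a < b < c < d and write every simplex with vertices in increasing order. Then dim K = 1 and the simplices of K are:

  0-simplices (4): a, b, c, d
  1-simplices (4): ab, ac, bd, cd

giving chain groups C_0 ≅ Z^4, C_1 ≅ Z^4.

The boundary map ∂_1: C_1 → C_0 is given by ∂[p,q] = [q] − [p]. For instance
  ∂ab = b − a.
The resulting 4×4 matrix has rank 3, and its Smith normal form has invariant factors (1,1,1).

Now H_k = ker ∂_k / im ∂_{k+1}, so:

  H_0: rank C_0 − rank ∂_1 = 4 − 3 = 1, and the invariant factors of ∂_1 are all 1, so H_0 = Z.
  H_1: rank ker ∂_1 − rank ∂_2 = (4 − 3) − 0 = 1, and there is no ∂_2, so H_1 = Z.

H_0 ≅ Z,  H_1 ≅ Z.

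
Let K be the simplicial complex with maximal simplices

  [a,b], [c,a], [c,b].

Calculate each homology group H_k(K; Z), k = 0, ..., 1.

H_0 = Z,  H_1 = Z.

Take the total order a < b < c on the vertex set. Then K (dimension 1) consists of the simplices:

  0-simplices (3): a, b, c
  1-simplices (3): ab, ac, bc

Hence C_0 ≅ Z^3, C_1 ≅ Z^3.

Boundary ∂_1: C_1 → C_0 maps an edge to its endpoints' difference, ∂[p,q] = q − p. For instance
  ∂ac = c − a.
As a 3×3 matrix over Z this has rank 2, with invariant factors (1,1).

Reading off H_k = ker ∂_k / im ∂_{k+1}:

  H_0: rank C_0 − rank ∂_1 = 3 − 2 = 1, and the invariant factors of ∂_1 are all 1, so H_0 ≅ Z.
  H_1: rank ker ∂_1 − rank ∂_2 = (3 − 2) − 0 = 1, and there is no ∂_2, so H_1 ≅ Z.

(K is a triangulation of the circle S^1.)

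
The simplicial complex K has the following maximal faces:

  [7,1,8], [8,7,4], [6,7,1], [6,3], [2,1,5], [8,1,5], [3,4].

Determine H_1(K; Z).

We work with the vertex ordering 1 < 2 < 3 < 4 < 5 < 6 < 7 < 8. The simplices of K, each written with vertices in increasing order, are:

  0-simplices (8): [1], [2], [3], [4], [5], [6], [7], [8]
  1-simplices (13): [1,2], [1,5], [1,6], [1,7], [1,8], [2,5], [3,4], [3,6], [4,7], [4,8], [5,8], [6,7], [7,8]
  2-simplices (5): [1,2,5], [1,5,8], [1,6,7], [1,7,8], [4,7,8]

giving chain groups C_0 ≅ Z^8, C_1 ≅ Z^13, C_2 ≅ Z^5.

Boundary ∂_1: C_1 → C_0 maps an edge to its endpoints' difference, ∂[p,q] = q − p. For instance
  ∂[3,6] = [6] − [3].
This gives a 8×13 integer matrix of rank 7; reducing to Smith normal form yields diagonal entries (1,1,1,1,1,1,1).

∂_2: C_2 → C_1 acts by ∂[p,q,r] = [q,r] − [p,r] + [p,q]. For instance
  ∂[4,7,8] = [7,8] − [4,8] + [4,7],
  ∂[1,6,7] = [6,7] − [1,7] + [1,6].
The resulting 13×5 matrix has rank 5, and its Smith normal form has invariant factors (1,1,1,1,1).

Reading off H_k = ker ∂_k / im ∂_{k+1}:

  H_1: rank ker ∂_1 − rank ∂_2 = (13 − 7) − 5 = 1, and the invariant factors of ∂_2 are all 1, so H_1 = Z.

H_1 = Z.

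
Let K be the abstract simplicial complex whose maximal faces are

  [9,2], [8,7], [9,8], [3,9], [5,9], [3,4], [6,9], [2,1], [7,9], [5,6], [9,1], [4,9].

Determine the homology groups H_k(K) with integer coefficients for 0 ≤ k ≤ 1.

H_0 ≅ Z,  H_1 ≅ Z^4.

Take the total order 1 < 2 < 3 < 4 < 5 < 6 < 7 < 8 < 9 on the vertex set. Then K (dimension 1) consists of the simplices:

  0-simplices (9): [1], [2], [3], [4], [5], [6], [7], [8], [9]
  1-simplices (12): [1,2], [1,9], [2,9], [3,4], [3,9], [4,9], [5,6], [5,9], [6,9], [7,8], [7,9], [8,9]

giving chain groups C_0 ≅ Z^9, C_1 ≅ Z^12.

Boundary ∂_1: C_1 → C_0 is given by ∂[p,q] = [q] − [p]. For instance
  ∂[8,9] = [9] − [8].
This gives a 9×12 integer matrix of rank 8; reducing to Smith normal form yields diagonal entries (1,1,1,1,1,1,1,1).

From H_k ≅ ker(∂_k) / im(∂_{k+1}) we obtain:

  H_0: rank C_0 − rank ∂_1 = 9 − 8 = 1, and the invariant factors of ∂_1 are all 1, so H_0 = Z.
  H_1: rank ker ∂_1 − rank ∂_2 = (12 − 8) − 0 = 4, and there is no ∂_2, so H_1 = Z^4.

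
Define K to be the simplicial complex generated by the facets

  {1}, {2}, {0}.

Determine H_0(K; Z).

K has 3 vertices.
rank ∂_0 = 0, rank ∂_1 = 0 ⇒ b_0 = 3 − 0 − 0 = 3. So H_0 = Z^3.

H_0 = Z^3.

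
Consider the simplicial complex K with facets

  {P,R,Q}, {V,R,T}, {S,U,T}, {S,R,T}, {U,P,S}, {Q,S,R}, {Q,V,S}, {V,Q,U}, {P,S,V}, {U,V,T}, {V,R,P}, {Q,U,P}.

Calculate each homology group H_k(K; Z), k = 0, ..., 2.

Take the total order P < Q < R < S < T < U < V on the vertex set. Then K (dimension 2) consists of the simplices:

  0-simplices (7): P, Q, R, S, T, U, V
  1-simplices (18): PQ, PR, PS, PU, PV, QR, QS, QU, QV, RS, RT, RV, ST, SU, SV, TU, TV, UV
  2-simplices (12): PQR, PQU, PRV, PSU, PSV, QRS, QSV, QUV, RST, RTV, STU, TUV

Hence C_0 ≅ Z^7, C_1 ≅ Z^18, C_2 ≅ Z^12.

The boundary map ∂_1: C_1 → C_0 is given by ∂[p,q] = [q] − [p]. For instance
  ∂PU = U − P.
This gives a 7×18 integer matrix of rank 6; reducing to Smith normal form yields diagonal entries (1,1,1,1,1,1).

The boundary map ∂_2: C_2 → C_1 acts by ∂[p,q,r] = [q,r] − [p,r] + [p,q]. For instance
  ∂PQU = QU − PU + PQ,
  ∂PSV = SV − PV + PS.
The resulting 18×12 matrix has rank 12, and its Smith normal form has invariant factors (1,1,1,1,1,1,1,1,1,1,1,2).

From H_k ≅ ker(∂_k) / im(∂_{k+1}) we obtain:

  H_0: rank C_0 − rank ∂_1 = 7 − 6 = 1, and the invariant factors of ∂_1 are all 1, so H_0 ≅ Z.
  H_1: rank ker ∂_1 − rank ∂_2 = (18 − 6) − 12 = 0, and ∂_2 has invariant factor 2 > 1, so H_1 ≅ Z/2Z.
  H_2: rank ker ∂_2 − rank ∂_3 = (12 − 12) − 0 = 0, and there is no ∂_3, so H_2 ≅ 0.

H_0 ≅ Z,  H_1 ≅ Z/2Z,  H_2 = 0.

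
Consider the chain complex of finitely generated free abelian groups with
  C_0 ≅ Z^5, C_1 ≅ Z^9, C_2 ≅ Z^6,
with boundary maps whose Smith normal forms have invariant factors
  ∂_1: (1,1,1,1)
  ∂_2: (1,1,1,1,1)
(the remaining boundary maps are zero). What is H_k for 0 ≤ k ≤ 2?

H_0: b_0 = 5 − 0 − 4 = 1; torsion from ∂_1 factors > 1: none. So H_0 = Z.
H_1: b_1 = 9 − 4 − 5 = 0; torsion from ∂_2 factors > 1: none. So H_1 = 0.
H_2: b_2 = 6 − 5 − 0 = 1; torsion from ∂_3 factors > 1: none. So H_2 = Z.

H_0 = Z,  H_1 = 0,  H_2 = Z.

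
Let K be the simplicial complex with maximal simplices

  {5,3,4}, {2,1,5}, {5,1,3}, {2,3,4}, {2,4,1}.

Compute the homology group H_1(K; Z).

H_1 ≅ Z.

Fix the vertex order 1 < 2 < 3 < 4 < 5 and write every simplex with vertices in increasing order. Then dim K = 2 and the simplices of K are:

  0-simplices (5): [1], [2], [3], [4], [5]
  1-simplices (10): [1,2], [1,3], [1,4], [1,5], [2,3], [2,4], [2,5], [3,4], [3,5], [4,5]
  2-simplices (5): [1,2,4], [1,2,5], [1,3,5], [2,3,4], [3,4,5]

Hence C_0 ≅ Z^5, C_1 ≅ Z^10, C_2 ≅ Z^5.

∂_1: C_1 → C_0 sends each edge [p,q] (with p < q) to q − p. For instance
  ∂[1,5] = [5] − [1].
The 5×10 boundary matrix has rank 4 and Smith normal form diag(1,1,1,1).

The boundary map ∂_2: C_2 → C_1 acts by ∂[p,q,r] = [q,r] − [p,r] + [p,q]. For instance
  ∂[1,2,5] = [2,5] − [1,5] + [1,2],
  ∂[1,3,5] = [3,5] − [1,5] + [1,3].
As a 10×5 matrix over Z this has rank 5, with invariant factors (1,1,1,1,1).

Reading off H_k = ker ∂_k / im ∂_{k+1}:

  H_1: rank ker ∂_1 − rank ∂_2 = (10 − 4) − 5 = 1, and the invariant factors of ∂_2 are all 1, so H_1 ≅ Z.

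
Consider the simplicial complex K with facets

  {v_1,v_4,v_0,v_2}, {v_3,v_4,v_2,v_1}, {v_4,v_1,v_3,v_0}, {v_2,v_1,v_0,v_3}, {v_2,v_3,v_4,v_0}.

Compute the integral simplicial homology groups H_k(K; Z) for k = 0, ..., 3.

H_0 = Z,  H_1 = 0,  H_2 = 0,  H_3 = Z.

We work with the vertex ordering v_0 < v_1 < v_2 < v_3 < v_4. The simplices of K, each written with vertices in increasing order, are:

  0-simplices (5): [v_0], [v_1], [v_2], [v_3], [v_4]
  1-simplices (10): [v_0,v_1], [v_0,v_2], [v_0,v_3], [v_0,v_4], [v_1,v_2], [v_1,v_3], [v_1,v_4], [v_2,v_3], [v_2,v_4], [v_3,v_4]
  2-simplices (10): [v_0,v_1,v_2], [v_0,v_1,v_3], [v_0,v_1,v_4], [v_0,v_2,v_3], [v_0,v_2,v_4], [v_0,v_3,v_4], [v_1,v_2,v_3], [v_1,v_2,v_4], [v_1,v_3,v_4], [v_2,v_3,v_4]
  3-simplices (5): [v_0,v_1,v_2,v_3], [v_0,v_1,v_2,v_4], [v_0,v_1,v_3,v_4], [v_0,v_2,v_3,v_4], [v_1,v_2,v_3,v_4]

giving chain groups C_0 ≅ Z^5, C_1 ≅ Z^10, C_2 ≅ Z^10, C_3 ≅ Z^5.

The boundary map ∂_1: C_1 → C_0 is given by ∂[p,q] = [q] − [p]. For instance
  ∂[v_0,v_2] = [v_2] − [v_0].
As a 5×10 matrix over Z this has rank 4, with invariant factors (1,1,1,1).

Boundary ∂_2: C_2 → C_1 sends each 2-simplex [p,q,r] to [q,r] − [p,r] + [p,q]. For instance
  ∂[v_0,v_1,v_4] = [v_1,v_4] − [v_0,v_4] + [v_0,v_1],
  ∂[v_0,v_1,v_3] = [v_1,v_3] − [v_0,v_3] + [v_0,v_1].
The 10×10 boundary matrix has rank 6 and Smith normal form diag(1,1,1,1,1,1).

Boundary ∂_3: C_3 → C_2 sends each 3-simplex σ to the alternating sum Σ_i (−1)^i (σ with its i-th vertex removed). For instance
  ∂[v_0,v_1,v_2,v_4] = [v_1,v_2,v_4] − [v_0,v_2,v_4] + [v_0,v_1,v_4] − [v_0,v_1,v_2],
  ∂[v_1,v_2,v_3,v_4] = [v_2,v_3,v_4] − [v_1,v_3,v_4] + [v_1,v_2,v_4] − [v_1,v_2,v_3].
The resulting 10×5 matrix has rank 4, and its Smith normal form has invariant factors (1,1,1,1).

From H_k ≅ ker(∂_k) / im(∂_{k+1}) we obtain:

  H_0: rank C_0 − rank ∂_1 = 5 − 4 = 1, and the invariant factors of ∂_1 are all 1, so H_0 ≅ Z.
  H_1: rank ker ∂_1 − rank ∂_2 = (10 − 4) − 6 = 0, and the invariant factors of ∂_2 are all 1, so H_1 ≅ 0.
  H_2: rank ker ∂_2 − rank ∂_3 = (10 − 6) − 4 = 0, and the invariant factors of ∂_3 are all 1, so H_2 ≅ 0.
  H_3: rank ker ∂_3 − rank ∂_4 = (5 − 4) − 0 = 1, and there is no ∂_4, so H_3 ≅ Z.

As a check, the Euler characteristic is 5 − 10 + 10 − 5 = 0, which agrees with 1 − 0 + 0 − 1 = 0.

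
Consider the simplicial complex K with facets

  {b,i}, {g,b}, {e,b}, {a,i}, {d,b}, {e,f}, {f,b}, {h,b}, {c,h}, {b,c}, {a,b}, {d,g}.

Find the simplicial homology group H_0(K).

K has 9 vertices, 12 edges.
rank ∂_0 = 0, rank ∂_1 = 8 ⇒ b_0 = 9 − 0 − 8 = 1; all invariant factors of ∂_1 are 1 so no torsion. So H_0 ≅ Z.

H_0 ≅ Z.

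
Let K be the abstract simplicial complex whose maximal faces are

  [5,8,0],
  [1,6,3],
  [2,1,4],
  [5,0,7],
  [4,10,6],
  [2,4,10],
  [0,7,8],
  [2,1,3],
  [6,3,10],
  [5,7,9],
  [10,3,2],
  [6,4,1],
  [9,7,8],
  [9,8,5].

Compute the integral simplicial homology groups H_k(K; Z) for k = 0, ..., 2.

H_0 = Z^2,  H_1 = 0,  H_2 = Z^2.

Fix the vertex order 0 < 1 < 2 < 3 < 4 < 5 < 6 < 7 < 8 < 9 < 10 and write every simplex with vertices in increasing order. Then dim K = 2 and the simplices of K are:

  0-simplices (11): [0], [1], [2], [3], [4], [5], [6], [7], [8], [9], [10]
  1-simplices (21): [0,5], [0,7], [0,8], [1,2], [1,3], [1,4], [1,6], [2,3], [2,4], [2,10], [3,6], [3,10], [4,6], [4,10], [5,7], [5,8], [5,9], [6,10], [7,8], [7,9], [8,9]
  2-simplices (14): [0,5,7], [0,5,8], [0,7,8], [1,2,3], [1,2,4], [1,3,6], [1,4,6], [2,3,10], [2,4,10], [3,6,10], [4,6,10], [5,7,9], [5,8,9], [7,8,9]

Hence C_0 ≅ Z^11, C_1 ≅ Z^21, C_2 ≅ Z^14.

The boundary map ∂_1: C_1 → C_0 is given by ∂[p,q] = [q] − [p].
The resulting 11×21 matrix has rank 9, and its Smith normal form has invariant factors (1,1,1,1,1,1,1,1,1).

Boundary ∂_2: C_2 → C_1 maps a triangle to the signed sum of its edges. For instance
  ∂[0,7,8] = [7,8] − [0,8] + [0,7],
  ∂[7,8,9] = [8,9] − [7,9] + [7,8].
The 21×14 boundary matrix has rank 12 and Smith normal form diag(1,1,1,1,1,1,1,1,1,1,1,1).

Computing H_k = (kernel of ∂_k) / (image of ∂_{k+1}):

  H_0: rank C_0 − rank ∂_1 = 11 − 9 = 2, and the invariant factors of ∂_1 are all 1, so H_0 = Z^2.
  H_1: rank ker ∂_1 − rank ∂_2 = (21 − 9) − 12 = 0, and the invariant factors of ∂_2 are all 1, so H_1 = 0.
  H_2: rank ker ∂_2 − rank ∂_3 = (14 − 12) − 0 = 2, and there is no ∂_3, so H_2 = Z^2.

As a check, the Euler characteristic is 11 − 21 + 14 = 4, which agrees with 2 − 0 + 2 = 4.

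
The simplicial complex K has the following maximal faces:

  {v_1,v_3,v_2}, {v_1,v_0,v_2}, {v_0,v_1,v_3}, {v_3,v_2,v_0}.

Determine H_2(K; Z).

We work with the vertex ordering v_0 < v_1 < v_2 < v_3. The simplices of K, each written with vertices in increasing order, are:

  0-simplices (4): [v_0], [v_1], [v_2], [v_3]
  1-simplices (6): [v_0,v_1], [v_0,v_2], [v_0,v_3], [v_1,v_2], [v_1,v_3], [v_2,v_3]
  2-simplices (4): [v_0,v_1,v_2], [v_0,v_1,v_3], [v_0,v_2,v_3], [v_1,v_2,v_3]

so the chain groups are C_0 ≅ Z^4, C_1 ≅ Z^6, C_2 ≅ Z^4.

∂_1: C_1 → C_0 maps an edge to its endpoints' difference, ∂[p,q] = q − p.
The resulting 4×6 matrix has rank 3, and its Smith normal form has invariant factors (1,1,1).

The boundary map ∂_2: C_2 → C_1 maps a triangle to the signed sum of its edges. For instance
  ∂[v_0,v_2,v_3] = [v_2,v_3] − [v_0,v_3] + [v_0,v_2],
  ∂[v_1,v_2,v_3] = [v_2,v_3] − [v_1,v_3] + [v_1,v_2].
The resulting 6×4 matrix has rank 3, and its Smith normal form has invariant factors (1,1,1).

Now H_k = ker ∂_k / im ∂_{k+1}, so:

  H_2: rank ker ∂_2 − rank ∂_3 = (4 − 3) − 0 = 1, and there is no ∂_3, so H_2 = Z.

(K is a triangulation of the 2-sphere S^2.)

H_2 ≅ Z.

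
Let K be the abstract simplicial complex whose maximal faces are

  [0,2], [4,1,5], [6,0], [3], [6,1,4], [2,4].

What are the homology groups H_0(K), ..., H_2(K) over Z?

K has 7 vertices, 8 edges, 2 triangles.
rank ∂_0 = 0, rank ∂_1 = 5 ⇒ b_0 = 7 − 0 − 5 = 2; all invariant factors of ∂_1 are 1 so no torsion. So H_0 = Z^2.
rank ∂_1 = 5, rank ∂_2 = 2 ⇒ b_1 = 8 − 5 − 2 = 1; all invariant factors of ∂_2 are 1 so no torsion. So H_1 = Z.
rank ∂_2 = 2, rank ∂_3 = 0 ⇒ b_2 = 2 − 2 − 0 = 0. So H_2 = 0.

H_0 ≅ Z^2,  H_1 ≅ Z,  H_2 = 0.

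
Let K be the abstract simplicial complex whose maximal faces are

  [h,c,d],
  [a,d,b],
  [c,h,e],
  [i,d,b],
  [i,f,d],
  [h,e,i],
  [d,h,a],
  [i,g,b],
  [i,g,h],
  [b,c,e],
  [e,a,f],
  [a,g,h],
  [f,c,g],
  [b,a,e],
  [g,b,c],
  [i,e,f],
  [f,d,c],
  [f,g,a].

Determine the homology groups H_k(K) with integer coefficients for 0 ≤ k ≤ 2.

Fix the vertex order a < b < c < d < e < f < g < h < i and write every simplex with vertices in increasing order. Then dim K = 2 and the simplices of K are:

  0-simplices (9): a, b, c, d, e, f, g, h, i
  1-simplices (27): ab, ad, ae, af, ag, ah, bc, bd, be, bg, bi, cd, ce, cf, cg, ch, df, dh, di, ef, eh, ei, fg, fi, gh, gi, hi
  2-simplices (18): abd, abe, adh, aef, afg, agh, bce, bcg, bdi, bgi, cdf, cdh, ceh, cfg, dfi, efi, ehi, ghi

so the chain groups are C_0 ≅ Z^9, C_1 ≅ Z^27, C_2 ≅ Z^18.

∂_1: C_1 → C_0 is given by ∂[p,q] = [q] − [p].
The resulting 9×27 matrix has rank 8, and its Smith normal form has invariant factors (1,1,1,1,1,1,1,1).

The boundary map ∂_2: C_2 → C_1 maps a triangle to the signed sum of its edges. For instance
  ∂agh = gh − ah + ag,
  ∂dfi = fi − di + df.
As a 27×18 matrix over Z this has rank 17, with invariant factors (1,1,1,1,1,1,1,1,1,1,1,1,1,1,1,1,1).

Reading off H_k = ker ∂_k / im ∂_{k+1}:

  H_0: rank C_0 − rank ∂_1 = 9 − 8 = 1, and the invariant factors of ∂_1 are all 1, so H_0 = Z.
  H_1: rank ker ∂_1 − rank ∂_2 = (27 − 8) − 17 = 2, and the invariant factors of ∂_2 are all 1, so H_1 = Z^2.
  H_2: rank ker ∂_2 − rank ∂_3 = (18 − 17) − 0 = 1, and there is no ∂_3, so H_2 = Z.

H_0 ≅ Z,  H_1 ≅ Z^2,  H_2 ≅ Z.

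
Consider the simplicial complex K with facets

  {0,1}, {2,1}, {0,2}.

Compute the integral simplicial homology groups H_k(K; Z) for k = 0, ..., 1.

H_0 ≅ Z,  H_1 ≅ Z.

Order the vertices as 0 < 1 < 2. Listing each simplex with vertices in this order, K has dimension 1 with simplices:

  0-simplices (3): [0], [1], [2]
  1-simplices (3): [0,1], [0,2], [1,2]

giving chain groups C_0 ≅ Z^3, C_1 ≅ Z^3.

The boundary map ∂_1: C_1 → C_0 is given by ∂[p,q] = [q] − [p]. For instance
  ∂[1,2] = [2] − [1].
The 3×3 boundary matrix has rank 2 and Smith normal form diag(1,1).

Reading off H_k = ker ∂_k / im ∂_{k+1}:

  H_0: rank C_0 − rank ∂_1 = 3 − 2 = 1, and the invariant factors of ∂_1 are all 1, so H_0 ≅ Z.
  H_1: rank ker ∂_1 − rank ∂_2 = (3 − 2) − 0 = 1, and there is no ∂_2, so H_1 ≅ Z.

As a check, the Euler characteristic is 3 − 3 = 0, which agrees with 1 − 1 = 0.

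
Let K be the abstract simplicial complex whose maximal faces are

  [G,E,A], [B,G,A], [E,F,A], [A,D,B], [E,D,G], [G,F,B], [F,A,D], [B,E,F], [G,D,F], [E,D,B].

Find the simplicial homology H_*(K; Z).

Fix the vertex order A < B < D < E < F < G and write every simplex with vertices in increasing order. Then dim K = 2 and the simplices of K are:

  0-simplices (6): A, B, D, E, F, G
  1-simplices (15): AB, AD, AE, AF, AG, BD, BE, BF, BG, DE, DF, DG, EF, EG, FG
  2-simplices (10): ABD, ABG, ADF, AEF, AEG, BDE, BEF, BFG, DEG, DFG

giving chain groups C_0 ≅ Z^6, C_1 ≅ Z^15, C_2 ≅ Z^10.

Boundary ∂_1: C_1 → C_0 maps an edge to its endpoints' difference, ∂[p,q] = q − p.
As a 6×15 matrix over Z this has rank 5, with invariant factors (1,1,1,1,1).

The boundary map ∂_2: C_2 → C_1 maps a triangle to the signed sum of its edges. For instance
  ∂BFG = FG − BG + BF,
  ∂DEG = EG − DG + DE.
This gives a 15×10 integer matrix of rank 10; reducing to Smith normal form yields diagonal entries (1,1,1,1,1,1,1,1,1,2).

Computing H_k = (kernel of ∂_k) / (image of ∂_{k+1}):

  H_0: rank C_0 − rank ∂_1 = 6 − 5 = 1, and the invariant factors of ∂_1 are all 1, so H_0 = Z.
  H_1: rank ker ∂_1 − rank ∂_2 = (15 − 5) − 10 = 0, and ∂_2 has invariant factor 2 > 1, so H_1 = Z_2.
  H_2: rank ker ∂_2 − rank ∂_3 = (10 − 10) − 0 = 0, and there is no ∂_3, so H_2 = 0.

As a check, the Euler characteristic is 6 − 15 + 10 = 1, which agrees with 1 − 0 + 0 = 1.

H_0 ≅ Z,  H_1 ≅ Z_2,  H_2 = 0.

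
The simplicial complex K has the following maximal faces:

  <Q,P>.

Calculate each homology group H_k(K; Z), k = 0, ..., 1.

We work with the vertex ordering P < Q. The simplices of K, each written with vertices in increasing order, are:

  0-simplices (2): P, Q
  1-simplices (1): PQ

so the chain groups are C_0 ≅ Z^2, C_1 ≅ Z^1.

∂_1: C_1 → C_0 sends each edge [p,q] (with p < q) to q − p. For instance
  ∂PQ = Q − P.
This gives a 2×1 integer matrix of rank 1; reducing to Smith normal form yields diagonal entries (1).

From H_k ≅ ker(∂_k) / im(∂_{k+1}) we obtain:

  H_0: rank C_0 − rank ∂_1 = 2 − 1 = 1, and the invariant factors of ∂_1 are all 1, so H_0 = Z.
  H_1: rank ker ∂_1 − rank ∂_2 = (1 − 1) − 0 = 0, and there is no ∂_2, so H_1 = 0.

H_0 = Z,  H_1 = 0.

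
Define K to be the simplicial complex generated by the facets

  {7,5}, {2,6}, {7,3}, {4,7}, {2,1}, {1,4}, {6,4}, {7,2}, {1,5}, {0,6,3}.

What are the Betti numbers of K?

Fix the vertex order 0 < 1 < 2 < 3 < 4 < 5 < 6 < 7 and write every simplex with vertices in increasing order. Then dim K = 2 and the simplices of K are:

  0-simplices (8): [0], [1], [2], [3], [4], [5], [6], [7]
  1-simplices (12): [0,3], [0,6], [1,2], [1,4], [1,5], [2,6], [2,7], [3,6], [3,7], [4,6], [4,7], [5,7]
  2-simplices (1): [0,3,6]

so the chain groups are C_0 ≅ Z^8, C_1 ≅ Z^12, C_2 ≅ Z^1.

∂_1: C_1 → C_0 maps an edge to its endpoints' difference, ∂[p,q] = q − p.
The 8×12 boundary matrix has rank 7 and Smith normal form diag(1,1,1,1,1,1,1).

Boundary ∂_2: C_2 → C_1 acts by ∂[p,q,r] = [q,r] − [p,r] + [p,q]. For instance
  ∂[0,3,6] = [3,6] − [0,6] + [0,3].
The 12×1 boundary matrix has rank 1 and Smith normal form diag(1).

Now H_k = ker ∂_k / im ∂_{k+1}, so:

  H_0: rank C_0 − rank ∂_1 = 8 − 7 = 1, and the invariant factors of ∂_1 are all 1, so H_0 ≅ Z.
  H_1: rank ker ∂_1 − rank ∂_2 = (12 − 7) − 1 = 4, and the invariant factors of ∂_2 are all 1, so H_1 ≅ Z^4.
  H_2: rank ker ∂_2 − rank ∂_3 = (1 − 1) − 0 = 0, and there is no ∂_3, so H_2 ≅ 0.

Hence the Betti numbers are b_0 = 1, b_1 = 4, b_2 = 0.

b_0 = 1, b_1 = 4, b_2 = 0.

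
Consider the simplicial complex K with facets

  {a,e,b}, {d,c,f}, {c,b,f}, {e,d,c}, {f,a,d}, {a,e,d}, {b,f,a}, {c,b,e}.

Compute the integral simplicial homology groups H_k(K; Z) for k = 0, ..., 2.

Take the total order a < b < c < d < e < f on the vertex set. Then K (dimension 2) consists of the simplices:

  0-simplices (6): a, b, c, d, e, f
  1-simplices (12): ab, ad, ae, af, bc, be, bf, cd, ce, cf, de, df
  2-simplices (8): abe, abf, ade, adf, bce, bcf, cde, cdf

Hence C_0 ≅ Z^6, C_1 ≅ Z^12, C_2 ≅ Z^8.

The boundary map ∂_1: C_1 → C_0 maps an edge to its endpoints' difference, ∂[p,q] = q − p.
The resulting 6×12 matrix has rank 5, and its Smith normal form has invariant factors (1,1,1,1,1).

Boundary ∂_2: C_2 → C_1 acts by ∂[p,q,r] = [q,r] − [p,r] + [p,q]. For instance
  ∂ade = de − ae + ad,
  ∂cde = de − ce + cd.
As a 12×8 matrix over Z this has rank 7, with invariant factors (1,1,1,1,1,1,1).

From H_k ≅ ker(∂_k) / im(∂_{k+1}) we obtain:

  H_0: rank C_0 − rank ∂_1 = 6 − 5 = 1, and the invariant factors of ∂_1 are all 1, so H_0 = Z.
  H_1: rank ker ∂_1 − rank ∂_2 = (12 − 5) − 7 = 0, and the invariant factors of ∂_2 are all 1, so H_1 = 0.
  H_2: rank ker ∂_2 − rank ∂_3 = (8 − 7) − 0 = 1, and there is no ∂_3, so H_2 = Z.

As a check, the Euler characteristic is 6 − 12 + 8 = 2, which agrees with 1 − 0 + 1 = 2.
(K is a triangulation of the 2-sphere S^2.)

H_0 = Z,  H_1 = 0,  H_2 = Z.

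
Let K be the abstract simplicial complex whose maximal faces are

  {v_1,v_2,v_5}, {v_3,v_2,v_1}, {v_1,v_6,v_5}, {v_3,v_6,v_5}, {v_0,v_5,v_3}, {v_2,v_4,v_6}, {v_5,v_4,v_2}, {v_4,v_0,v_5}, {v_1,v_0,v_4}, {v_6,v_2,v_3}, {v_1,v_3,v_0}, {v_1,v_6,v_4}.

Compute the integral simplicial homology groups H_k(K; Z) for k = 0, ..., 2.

Fix the vertex order v_0 < v_1 < v_2 < v_3 < v_4 < v_5 < v_6 and write every simplex with vertices in increasing order. Then dim K = 2 and the simplices of K are:

  0-simplices (7): [v_0], [v_1], [v_2], [v_3], [v_4], [v_5], [v_6]
  1-simplices (18): (18 of them)
  2-simplices (12): (12 of them)

so the chain groups are C_0 ≅ Z^7, C_1 ≅ Z^18, C_2 ≅ Z^12.

∂_1: C_1 → C_0 is given by ∂[p,q] = [q] − [p]. For instance
  ∂[v_0,v_3] = [v_3] − [v_0].
As a 7×18 matrix over Z this has rank 6, with invariant factors (1,1,1,1,1,1).

Boundary ∂_2: C_2 → C_1 sends each 2-simplex [p,q,r] to [q,r] − [p,r] + [p,q]. For instance
  ∂[v_2,v_4,v_5] = [v_4,v_5] − [v_2,v_5] + [v_2,v_4],
  ∂[v_0,v_1,v_3] = [v_1,v_3] − [v_0,v_3] + [v_0,v_1].
The resulting 18×12 matrix has rank 12, and its Smith normal form has invariant factors (1,1,1,1,1,1,1,1,1,1,1,2).

Now H_k = ker ∂_k / im ∂_{k+1}, so:

  H_0: rank C_0 − rank ∂_1 = 7 − 6 = 1, and the invariant factors of ∂_1 are all 1, so H_0 ≅ Z.
  H_1: rank ker ∂_1 − rank ∂_2 = (18 − 6) − 12 = 0, and ∂_2 has invariant factor 2 > 1, so H_1 ≅ Z/2.
  H_2: rank ker ∂_2 − rank ∂_3 = (12 − 12) − 0 = 0, and there is no ∂_3, so H_2 ≅ 0.

H_0 ≅ Z,  H_1 ≅ Z/2,  H_2 = 0.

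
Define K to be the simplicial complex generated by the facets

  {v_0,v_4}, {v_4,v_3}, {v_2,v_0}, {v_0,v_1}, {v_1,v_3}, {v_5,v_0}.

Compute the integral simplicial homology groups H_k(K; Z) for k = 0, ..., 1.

K has 6 vertices, 6 edges.
rank ∂_0 = 0, rank ∂_1 = 5 ⇒ b_0 = 6 − 0 − 5 = 1; all invariant factors of ∂_1 are 1 so no torsion. So H_0 ≅ Z.
rank ∂_1 = 5, rank ∂_2 = 0 ⇒ b_1 = 6 − 5 − 0 = 1. So H_1 ≅ Z.

H_0 ≅ Z,  H_1 ≅ Z.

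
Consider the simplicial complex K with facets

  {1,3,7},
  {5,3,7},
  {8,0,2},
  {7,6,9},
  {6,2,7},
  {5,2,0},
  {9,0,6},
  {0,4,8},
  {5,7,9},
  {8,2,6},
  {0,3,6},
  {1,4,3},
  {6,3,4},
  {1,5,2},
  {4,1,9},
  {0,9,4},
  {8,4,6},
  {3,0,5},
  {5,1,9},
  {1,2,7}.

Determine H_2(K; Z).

Take the total order 0 < 1 < 2 < 3 < 4 < 5 < 6 < 7 < 8 < 9 on the vertex set. Then K (dimension 2) consists of the simplices:

  0-simplices (10): [0], [1], [2], [3], [4], [5], [6], [7], [8], [9]
  1-simplices (30): (30 of them)
  2-simplices (20): (20 of them)

so the chain groups are C_0 ≅ Z^10, C_1 ≅ Z^30, C_2 ≅ Z^20.

Boundary ∂_1: C_1 → C_0 is given by ∂[p,q] = [q] − [p]. For instance
  ∂[7,9] = [9] − [7].
This gives a 10×30 integer matrix of rank 9; reducing to Smith normal form yields diagonal entries (1,1,1,1,1,1,1,1,1).

Boundary ∂_2: C_2 → C_1 maps a triangle to the signed sum of its edges. For instance
  ∂[1,5,9] = [5,9] − [1,9] + [1,5],
  ∂[6,7,9] = [7,9] − [6,9] + [6,7].
The 30×20 boundary matrix has rank 20 and Smith normal form diag(1,1,1,1,1,1,1,1,1,1,1,1,1,1,1,1,1,1,1,2).

Reading off H_k = ker ∂_k / im ∂_{k+1}:

  H_2: rank ker ∂_2 − rank ∂_3 = (20 − 20) − 0 = 0, and there is no ∂_3, so H_2 = 0.

H_2 ≅ 0.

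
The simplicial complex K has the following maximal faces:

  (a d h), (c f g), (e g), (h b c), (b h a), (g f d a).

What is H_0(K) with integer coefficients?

H_0 ≅ Z.

We work with the vertex ordering a < b < c < d < e < f < g < h. The simplices of K, each written with vertices in increasing order, are:

  0-simplices (8): a, b, c, d, e, f, g, h
  1-simplices (15): ab, ad, af, ag, ah, bc, bh, cf, cg, ch, df, dg, dh, eg, fg
  2-simplices (8): abh, adf, adg, adh, afg, bch, cfg, dfg
  3-simplices (1): adfg

Hence C_0 ≅ Z^8, C_1 ≅ Z^15, C_2 ≅ Z^8, C_3 ≅ Z^1.

∂_1: C_1 → C_0 sends each edge [p,q] (with p < q) to q − p.
This gives a 8×15 integer matrix of rank 7; reducing to Smith normal form yields diagonal entries (1,1,1,1,1,1,1).

∂_2: C_2 → C_1 sends each 2-simplex [p,q,r] to [q,r] − [p,r] + [p,q]. For instance
  ∂adg = dg − ag + ad,
  ∂cfg = fg − cg + cf.
The 15×8 boundary matrix has rank 7 and Smith normal form diag(1,1,1,1,1,1,1).

Boundary ∂_3: C_3 → C_2 sends each 3-simplex σ to the alternating sum Σ_i (−1)^i (σ with its i-th vertex removed). For instance
  ∂adfg = dfg − afg + adg − adf.
The 8×1 boundary matrix has rank 1 and Smith normal form diag(1).

Now H_k = ker ∂_k / im ∂_{k+1}, so:

  H_0: rank C_0 − rank ∂_1 = 8 − 7 = 1, and the invariant factors of ∂_1 are all 1, so H_0 = Z.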